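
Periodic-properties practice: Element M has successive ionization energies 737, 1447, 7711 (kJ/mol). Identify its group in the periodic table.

Look for the largest jump between consecutive ionization energies: IE3/IE2 ≈ 5.3, far larger than any earlier ratio.
That jump marks the point where a core electron is being removed. So the atom has 2 valence electrons.
A main-group element with 2 valence electrons is in group 2.

Group 2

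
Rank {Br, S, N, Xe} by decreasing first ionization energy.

N > Xe > Br > S

First ionization energy rises across a period (greater Z_eff holds electrons more tightly) and falls down a group (valence electrons are farther from the nucleus).
These sit on a diagonal, where the across-period and down-group effects partly cancel.
Br > S: the two effects oppose for this pair; the across-period effect wins (1140 vs 1000 kJ/mol).
Xe > Br: period and group pull opposite ways; the across-period shift dominates (1170 vs 1140 kJ/mol).
N > Xe: period and group pull opposite ways; the down-group shift dominates (1402 vs 1170 kJ/mol).
For reference (kJ/mol): N 1402, S 1000, Br 1140, Xe 1170.
So from highest to lowest: N > Xe > Br > S.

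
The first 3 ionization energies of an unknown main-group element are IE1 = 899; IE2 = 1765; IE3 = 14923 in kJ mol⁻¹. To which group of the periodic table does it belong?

Group 2

Look for the largest jump between consecutive ionization energies: IE3/IE2 ≈ 8.5, far larger than any earlier ratio.
That jump marks the point where a core electron is being removed. So the atom has 2 valence electrons.
A main-group element with 2 valence electrons is in group 2.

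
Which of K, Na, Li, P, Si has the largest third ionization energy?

Li

Consider each +2 ion: K²⁺ is already 1 electron into the core; Na²⁺ is already 1 electron into the core; Li²⁺ is already 1 electron into the core; P²⁺ still has 3 valence electrons; Si²⁺ still has 2 valence electrons.
Core electrons are held far more tightly than valence electrons, so K, Na and Li top the IE_3 order.
Valence configurations: P²⁺ [Ne]3s²3p¹, Si²⁺ [Ne]3s².
P²⁺ loses a lone 3p electron whereas Si²⁺ must break into a filled 3s² pair, so IE_3(Si) > IE_3(P) even though P has the higher nuclear charge.
Approximate IE_3 values (kJ/mol): K 4420, Na 6910, Li 11815, P 2914, Si 3232.
Hence IE_3: P < Si < K < Na < Li.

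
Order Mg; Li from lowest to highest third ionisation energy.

Mg < Li

Consider each +2 ion: Mg²⁺ is the bare [Ne] core; Li²⁺ is already 1 electron into the core.
All of these are removing an electron from a noble-gas core or deeper; the smaller core (lower principal quantum number) is held far more tightly, and within a period the higher nuclear charge binds the same core more tightly.
Approximate IE_3 values (kJ/mol): Mg 7733, Li 11815.
Hence IE_3: Mg < Li.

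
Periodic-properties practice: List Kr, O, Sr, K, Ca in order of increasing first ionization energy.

O is in period 2, group 16; K is in period 4, group 1; Ca is in period 4, group 2; Kr is in period 4, group 18; Sr is in period 5, group 2.
IE₁ increases left→right with effective nuclear charge and decreases top→bottom as the valence shell moves farther out.
Here both period and group differ, so the two effects have to be weighed against each other.
Sr > K: the two effects oppose for this pair; the across-period effect wins (550 vs 419 kJ/mol).
Ca > Sr: Ca sits above Sr in group 2, so the down-group effect alone puts Ca higher.
O > Ca: relative to Ca, both the across-period and down-group shifts push O's first ionization energy up.
Kr > O: the two effects oppose for this pair; the across-period effect wins (1351 vs 1314 kJ/mol).
Tabulated first ionization energy (kJ/mol): O 1314, K 419, Ca 590, Kr 1351, Sr 550.
So from lowest to highest: K < Sr < Ca < O < Kr.

K < Sr < Ca < O < Kr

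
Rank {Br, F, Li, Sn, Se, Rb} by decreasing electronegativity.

Electronegativity increases across a period and decreases down a group, tracking effective nuclear charge and atomic size.
Neither a single period nor a single group — weigh both effects.
Li > Rb: they share group 1; the group trend gives Li the larger value.
Sn > Li: period and group pull opposite ways; the across-period shift dominates (1.96 vs 0.98).
Se > Sn: relative to Sn, both the across-period and down-group shifts push Se's electronegativity up.
Br > Se: Br lies to the right of Se in period 4, so the across-period effect alone puts Br higher.
F > Br: F sits above Br in group 17, so the down-group effect alone puts F higher.
For reference (Pauling): Li 0.98, F 3.98, Se 2.55, Br 2.96, Rb 0.82, Sn 1.96.
So from highest to lowest: F > Br > Se > Sn > Li > Rb.

F > Br > Se > Sn > Li > Rb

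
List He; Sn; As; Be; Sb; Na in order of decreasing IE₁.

He, As, Be, Sb, Sn, Na

Removing the outermost electron gets harder across a period and easier down a group.
Here both period and group differ, so the two effects have to be weighed against each other.
Sn > Na: period and group pull opposite ways; the across-period shift dominates (709 vs 496 kJ/mol).
Sb > Sn: Sb lies to the right of Sn in period 5, so the across-period effect alone puts Sb higher.
Be > Sb: the two effects oppose for this pair; the down-group effect wins (900 vs 831 kJ/mol).
As > Be: period and group pull opposite ways; the across-period shift dominates (947 vs 900 kJ/mol).
He > As: relative to As, both the across-period and down-group shifts push He's first ionization energy up.
For reference (kJ/mol): He 2372, Be 900, Na 496, As 947, Sn 709, Sb 831.
So from highest to lowest: He > As > Be > Sb > Sn > Na.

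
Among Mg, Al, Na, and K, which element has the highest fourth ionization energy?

Al

Consider each +3 ion: Mg³⁺ is already 1 electron into the core; Al³⁺ is the bare [Ne] core; Na³⁺ is already 2 electrons into the core; K³⁺ is already 2 electrons into the core.
All of these are removing an electron from a noble-gas core or deeper; the smaller core (lower principal quantum number) is held far more tightly, and within a period the higher nuclear charge binds the same core more tightly.
Approximate IE_4 values (kJ/mol): Mg 10543, Al 11577, Na 9543, K 5877.
So the fourth ionization energies run K < Na < Mg < Al.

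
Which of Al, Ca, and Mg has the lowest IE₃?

Al

After 2 electrons have been removed, what remains? Al²⁺ still has 1 valence electron; Ca²⁺ is the bare [Ar] core; Mg²⁺ is the bare [Ne] core.
Pulling an electron out of a noble-gas core costs far more than removing a remaining valence electron, so Ca and Mg sit at the high end of IE_3.
Approximate IE_3 values (kJ/mol): Al 2745, Ca 4912, Mg 7733.
Overall IE_3 order: Al < Ca < Mg.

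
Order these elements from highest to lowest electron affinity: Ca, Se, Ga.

Ca is in period 4, group 2; Ga is in period 4, group 13; Se is in period 4, group 16.
EA tends to increase across a period and decrease down a group, though the pattern is less regular than for IE or radius.
All lie in period 4, so electron affinity increases left to right.
So from highest to lowest: Se > Ga > Ca.

Se > Ga > Ca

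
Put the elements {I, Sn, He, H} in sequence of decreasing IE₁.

He > H > I > Sn

H is in period 1, group 1; He is in period 1, group 18; Sn is in period 5, group 14; I is in period 5, group 17.
Across a period the outer electron is held more tightly (higher IE₁); down a group it sits in a higher shell, more shielded, and comes off more easily.
Here both period and group differ, so the two effects have to be weighed against each other.
I > Sn: both are in period 5; the period trend gives I the larger value.
H > I: period and group pull opposite ways; the down-group shift dominates (1312 vs 1008 kJ/mol).
He > H: both are in period 1; the period trend gives He the larger value.
For reference (kJ/mol): H 1312, He 2372, Sn 709, I 1008.
So from highest to lowest: He > H > I > Sn.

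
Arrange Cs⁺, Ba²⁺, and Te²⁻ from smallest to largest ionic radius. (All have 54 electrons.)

Ba²⁺, Cs⁺, Te²⁻

All of these have 54 electrons, so size is governed by nuclear charge alone: the more protons, the stronger the pull on the same electron cloud, and the smaller the ion.
Nuclear charges: Ba²⁺ (Z=56), Cs⁺ (Z=55), Te²⁻ (Z=52).
Smallest to largest: Ba²⁺ < Cs⁺ < Te²⁻.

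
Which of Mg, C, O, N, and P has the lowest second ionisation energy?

Mg

IE_2 is the cost of taking one more electron from the +1 cation: Mg⁺ still has 1 valence electron; C⁺ still has 3 valence electrons; O⁺ still has 5 valence electrons; N⁺ still has 4 valence electrons; P⁺ still has 4 valence electrons.
All are still removing valence electrons, so compare the +1 ions as you would atoms: IE_2 generally rises across a period (higher Z_eff) and falls down a group (larger shell), subject to the usual subshell exceptions.
Valence configurations: Mg⁺ [Ne]3s¹, C⁺ [He]2s²2p¹, O⁺ [He]2s²2p³, N⁺ [He]2s²2p², P⁺ [Ne]3s²3p².
The numbers (kJ/mol): Mg 1451, C 2353, O 3388, N 2856, P 1907.
Putting it together, IE_2: Mg < P < C < N < O.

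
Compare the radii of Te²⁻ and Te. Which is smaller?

Forming Te²⁻ adds 2 electrons to Te. More electron–electron repulsion in the same shell, with unchanged nuclear charge, lets the cloud expand.
An anion is larger than its parent atom: Te²⁻ > Te.

Te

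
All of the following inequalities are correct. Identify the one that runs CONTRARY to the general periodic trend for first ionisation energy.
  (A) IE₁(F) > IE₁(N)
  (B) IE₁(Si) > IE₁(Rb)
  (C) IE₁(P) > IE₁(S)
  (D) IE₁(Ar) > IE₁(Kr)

(C)

The general trend: first ionisation energy increases across a period and decreases down a group.
(A) F (period 2, group 17) vs N (period 2, group 15): the stated order agrees with the simple trend.
(B) Si (period 3, group 14) vs Rb (period 5, group 1): the stated order agrees with the simple trend.
(C) P (period 3, group 15) vs S (period 3, group 16): the stated order contradicts the simple trend.
(D) Ar (period 3, group 18) vs Kr (period 4, group 18): the stated order agrees with the simple trend.
The exception is (C): S (3p⁴) ionizes more easily than half-filled P (3p³) because the paired 3p electron in S is pushed out by e⁻–e⁻ repulsion.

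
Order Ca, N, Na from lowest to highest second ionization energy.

Ca < N < Na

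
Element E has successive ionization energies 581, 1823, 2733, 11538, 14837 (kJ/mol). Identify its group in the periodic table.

Look for the largest jump between consecutive ionization energies: IE4/IE3 ≈ 4.2, far larger than any earlier ratio.
That jump marks the point where a core electron is being removed. So the atom has 3 valence electrons.
A main-group element with 3 valence electrons is in group 13.

Group 13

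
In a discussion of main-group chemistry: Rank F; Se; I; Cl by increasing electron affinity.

Se < I < F < Cl

F is in period 2, group 17; Cl is in period 3, group 17; Se is in period 4, group 16; I is in period 5, group 17.
Adding an electron releases more energy for atoms nearer the top right (short of the noble gases).
These span different periods and groups, so the two trends combine.
I > Se: period and group pull opposite ways; the across-period shift dominates (295 vs 195 kJ/mol).
F > I: they share group 17; the group trend gives F the larger value.
Cl > F: this pair runs against the simple trend — see the exception note.
Note the exception: Cl has a higher electron affinity than F, contrary to the simple trend — F's small 2p subshell makes the incoming electron feel strong e⁻–e⁻ repulsion, so Cl actually releases more energy on gaining an electron.
Approximate values (kJ/mol): F 328, Cl 349, Se 195, I 295.
So from lowest to highest: Se < I < F < Cl.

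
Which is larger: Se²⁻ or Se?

Se²⁻

Forming Se²⁻ adds 2 electrons to Se. More electron–electron repulsion in the same shell, with unchanged nuclear charge, lets the cloud expand.
An anion is larger than its parent atom: Se²⁻ > Se.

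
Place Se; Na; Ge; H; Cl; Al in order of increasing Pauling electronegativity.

Na, Al, Ge, H, Se, Cl

Smaller atoms with higher effective nuclear charge are more electronegative.
Here both period and group differ, so the two effects have to be weighed against each other.
Al > Na: Al lies to the right of Na in period 3, so the across-period effect alone puts Al higher.
Ge > Al: the two effects oppose for this pair; the across-period effect wins (2.01 vs 1.61).
H > Ge: period and group pull opposite ways; the down-group shift dominates (2.20 vs 2.01).
Se > H: period and group pull opposite ways; the across-period shift dominates (2.55 vs 2.20).
Cl > Se: relative to Se, both the across-period and down-group shifts push Cl's electronegativity up.
Approximate values (Pauling): H 2.20, Na 0.93, Al 1.61, Cl 3.16, Ge 2.01, Se 2.55.
So from lowest to highest: Na < Al < Ge < H < Se < Cl.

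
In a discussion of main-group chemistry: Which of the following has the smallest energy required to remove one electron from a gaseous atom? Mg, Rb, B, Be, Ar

Removing the outermost electron gets harder across a period and easier down a group.
These span different periods and groups, so the two trends combine.
Mg > Rb: both effects reinforce here, so Mg is clearly the higher of the two.
B > Mg: both effects reinforce here, so B is clearly the higher of the two.
Be > B: this pair runs against the simple trend — see the exception note.
Ar > Be: the two effects oppose for this pair; the across-period effect wins (1521 vs 900 kJ/mol).
Note the exception: Be has a higher first ionization energy than B, contrary to the simple trend — removing B's lone 2p electron is easier than breaking Be's filled 2s².
For reference (kJ/mol): Be 900, B 801, Mg 738, Ar 1521, Rb 403.
The smallest energy required to remove one electron from a gaseous atom among these belongs to Rb.

Rb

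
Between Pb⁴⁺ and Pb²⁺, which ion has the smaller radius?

Pb⁴⁺

Both ions have Z = 82 protons, but Pb⁴⁺ has lost more electrons, so its remaining electrons feel a larger effective nuclear charge per electron and are pulled in more tightly.
Higher positive charge → smaller ion, so Pb²⁺ > Pb⁴⁺.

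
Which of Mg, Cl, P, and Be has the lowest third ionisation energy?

P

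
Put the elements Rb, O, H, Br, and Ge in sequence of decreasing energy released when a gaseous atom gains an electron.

H is in period 1, group 1; O is in period 2, group 16; Ge is in period 4, group 14; Br is in period 4, group 17; Rb is in period 5, group 1.
Adding an electron releases more energy for atoms nearer the top right (short of the noble gases).
These span different periods and groups, so the two trends combine.
H > Rb: they share group 1; the group trend gives H the larger value.
Ge > H: period and group pull opposite ways; the across-period shift dominates (119 vs 73 kJ/mol).
O > Ge: relative to Ge, both the across-period and down-group shifts push O's electron affinity up.
Br > O: period and group pull opposite ways; the across-period shift dominates (325 vs 141 kJ/mol).
For reference (kJ/mol): H 73, O 141, Ge 119, Br 325, Rb 47.
So from highest to lowest: Br > O > Ge > H > Rb.

Br, O, Ge, H, Rb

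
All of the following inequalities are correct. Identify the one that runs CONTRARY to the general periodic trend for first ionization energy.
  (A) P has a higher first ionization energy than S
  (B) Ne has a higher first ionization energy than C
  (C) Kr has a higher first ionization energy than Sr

(A)

The general trend: first ionization energy increases across a period and decreases down a group.
(A) P (period 3, group 15) vs S (period 3, group 16): the stated order contradicts the simple trend.
(B) Ne (period 2, group 18) vs C (period 2, group 14): the stated order agrees with the simple trend.
(C) Kr (period 4, group 18) vs Sr (period 5, group 2): the stated order agrees with the simple trend.
The exception is (A): S (3p⁴) ionizes more easily than half-filled P (3p³) because the paired 3p electron in S is pushed out by e⁻–e⁻ repulsion.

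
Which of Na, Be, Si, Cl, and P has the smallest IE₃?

P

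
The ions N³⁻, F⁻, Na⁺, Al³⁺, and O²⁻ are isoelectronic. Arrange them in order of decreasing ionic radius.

N³⁻ > O²⁻ > F⁻ > Na⁺ > Al³⁺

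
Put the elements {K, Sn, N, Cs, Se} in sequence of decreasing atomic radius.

Cs, K, Sn, Se, N

N is in period 2, group 15; K is in period 4, group 1; Se is in period 4, group 16; Sn is in period 5, group 14; Cs is in period 6, group 1.
Moving right in a period, electrons are added to the same shell under a stronger nuclear pull, so atoms get smaller; moving down, a new shell is opened and atoms get larger.
These span different periods and groups, so the two trends combine.
Se > N: period and group pull opposite ways; the down-group shift dominates (116 vs 71 pm).
Sn > Se: both effects reinforce here, so Sn is clearly the larger of the two.
K > Sn: the two effects oppose for this pair; the across-period effect wins (196 vs 140 pm).
Cs > K: they share group 1; the group trend gives Cs the larger value.
For reference (pm): N 71, K 196, Se 116, Sn 140, Cs 232.
So from largest to smallest: Cs > K > Sn > Se > N.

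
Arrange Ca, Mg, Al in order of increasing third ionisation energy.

The third ionization energy removes an electron from the +2 ion. For each element: Ca²⁺ is the bare [Ar] core; Mg²⁺ is the bare [Ne] core; Al²⁺ still has 1 valence electron.
Breaking into a closed-shell core is much more expensive than removing a leftover valence electron — Ca and Mg have the largest IE_3 here.
Approximate IE_3 values (kJ/mol): Ca 4912, Mg 7733, Al 2745.
Overall IE_3 order: Al < Ca < Mg.

Al < Ca < Mg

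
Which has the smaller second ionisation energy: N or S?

S

IE_2 is the cost of taking one more electron from the +1 cation: N⁺ still has 4 valence electrons; S⁺ still has 5 valence electrons.
All are still removing valence electrons, so compare the +1 ions as you would atoms: IE_2 generally rises across a period (higher Z_eff) and falls down a group (larger shell), subject to the usual subshell exceptions.
Valence configurations: N⁺ [He]2s²2p², S⁺ [Ne]3s²3p³.
Tabulated IE_2 (kJ/mol): N 2856, S 2252.
Putting it together, IE_2: S < N.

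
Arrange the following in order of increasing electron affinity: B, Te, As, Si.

B, As, Si, Te

B is in period 2, group 13; Si is in period 3, group 14; As is in period 4, group 15; Te is in period 5, group 16.
EA tends to increase across a period and decrease down a group, though the pattern is less regular than for IE or radius.
These sit on a diagonal, where the across-period and down-group effects partly cancel.
As > B: period and group pull opposite ways; the across-period shift dominates (78 vs 27 kJ/mol).
Si > As: period and group pull opposite ways; the down-group shift dominates (134 vs 78 kJ/mol).
Te > Si: the two effects oppose for this pair; the across-period effect wins (190 vs 134 kJ/mol).
For reference (kJ/mol): B 27, Si 134, As 78, Te 190.
So from lowest to highest: B < As < Si < Te.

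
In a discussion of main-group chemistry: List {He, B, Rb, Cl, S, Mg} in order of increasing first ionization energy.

First ionization energy rises across a period (greater Z_eff holds electrons more tightly) and falls down a group (valence electrons are farther from the nucleus).
These span different periods and groups, so the two trends combine.
Mg > Rb: relative to Rb, both the across-period and down-group shifts push Mg's first ionization energy up.
B > Mg: relative to Mg, both the across-period and down-group shifts push B's first ionization energy up.
S > B: the two effects oppose for this pair; the across-period effect wins (1000 vs 801 kJ/mol).
Cl > S: both are in period 3; the period trend gives Cl the larger value.
He > Cl: both effects reinforce here, so He is clearly the higher of the two.
Approximate values (kJ/mol): He 2372, B 801, Mg 738, S 1000, Cl 1251, Rb 403.
So from lowest to highest: Rb < Mg < B < S < Cl < He.

Rb < Mg < B < S < Cl < He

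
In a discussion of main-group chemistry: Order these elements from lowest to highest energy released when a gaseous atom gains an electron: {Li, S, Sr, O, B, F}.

Electron affinity generally becomes more exothermic across a period toward the halogens and less exothermic down a group.
Here both period and group differ, so the two effects have to be weighed against each other.
B > Sr: relative to Sr, both the across-period and down-group shifts push B's electron affinity up.
Li > B: this pair runs against the simple trend — see the exception note.
O > Li: O lies to the right of Li in period 2, so the across-period effect alone puts O higher.
S > O: this pair runs against the simple trend — see the exception note.
F > S: relative to S, both the across-period and down-group shifts push F's electron affinity up.
Note the exception: Li has a higher electron affinity than B, contrary to the simple trend — B's ns²np¹ configuration gives only a small electron affinity — the sparsely filled np subshell binds an added electron weakly.
Note the exception: S has a higher electron affinity than O, contrary to the simple trend — the compact 2p subshell of O repels the added electron more than S's larger 3p does.
For reference (kJ/mol): Li 60, B 27, O 141, F 328, S 200, Sr 5.
So from lowest to highest: Sr < B < Li < O < S < F.

Sr < B < Li < O < S < F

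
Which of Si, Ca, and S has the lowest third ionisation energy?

IE_3 is the cost of taking one more electron from the +2 cation: Si²⁺ still has 2 valence electrons; Ca²⁺ is the bare [Ar] core; S²⁺ still has 4 valence electrons.
Breaking into a closed-shell core is much more expensive than removing a leftover valence electron — Ca has the largest IE_3 here.
Valence configurations: Si²⁺ [Ne]3s², S²⁺ [Ne]3s²3p².
Approximate IE_3 values (kJ/mol): Si 3232, Ca 4912, S 3357.
So the third ionization energies run Si < S < Ca.

Si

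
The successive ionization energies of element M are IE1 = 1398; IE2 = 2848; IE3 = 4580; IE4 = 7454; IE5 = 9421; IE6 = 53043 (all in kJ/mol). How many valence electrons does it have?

Look for the largest jump between consecutive ionization energies: IE6/IE5 ≈ 5.6, far larger than any earlier ratio.
That jump marks the point where a core electron is being removed. So the atom has 5 valence electrons.

5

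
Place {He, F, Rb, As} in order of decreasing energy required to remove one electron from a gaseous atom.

He is in period 1, group 18; F is in period 2, group 17; As is in period 4, group 15; Rb is in period 5, group 1.
Across a period the outer electron is held more tightly (higher IE₁); down a group it sits in a higher shell, more shielded, and comes off more easily.
These span different periods and groups, so the two trends combine.
As > Rb: relative to Rb, both the across-period and down-group shifts push As's first ionization energy up.
F > As: both effects reinforce here, so F is clearly the higher of the two.
He > F: relative to F, both the across-period and down-group shifts push He's first ionization energy up.
Approximate values (kJ/mol): He 2372, F 1681, As 947, Rb 403.
So from highest to lowest: He > F > As > Rb.

He, F, As, Rb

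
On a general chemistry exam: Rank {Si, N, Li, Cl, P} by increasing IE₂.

Consider each +1 ion: Si⁺ still has 3 valence electrons; N⁺ still has 4 valence electrons; Li⁺ is the bare [He] core; Cl⁺ still has 6 valence electrons; P⁺ still has 4 valence electrons.
Breaking into a closed-shell core is much more expensive than removing a leftover valence electron — Li has the largest IE_2 here.
Valence configurations: Si⁺ [Ne]3s²3p¹, N⁺ [He]2s²2p², Cl⁺ [Ne]3s²3p⁴, P⁺ [Ne]3s²3p².
Approximate IE_2 values (kJ/mol): Si 1577, N 2856, Li 7298, Cl 2298, P 1907.
Overall IE_2 order: Si < P < Cl < N < Li.

Si < P < Cl < N < Li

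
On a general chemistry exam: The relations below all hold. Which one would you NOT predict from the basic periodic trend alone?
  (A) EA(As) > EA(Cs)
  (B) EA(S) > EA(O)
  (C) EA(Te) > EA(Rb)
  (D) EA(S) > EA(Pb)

(B)

The general trend: electron affinity increases across a period and decreases down a group.
(A) As (period 4, group 15) vs Cs (period 6, group 1): the stated order agrees with the simple trend.
(B) S (period 3, group 16) vs O (period 2, group 16): the stated order contradicts the simple trend.
(C) Te (period 5, group 16) vs Rb (period 5, group 1): the stated order agrees with the simple trend.
(D) S (period 3, group 16) vs Pb (period 6, group 14): the stated order agrees with the simple trend.
The exception is (B): the compact 2p subshell of O repels the added electron more than S's larger 3p does.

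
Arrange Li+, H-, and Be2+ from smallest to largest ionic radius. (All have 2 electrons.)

Be2+ < Li+ < H-

All of these have 2 electrons, so size is governed by nuclear charge alone: the more protons, the stronger the pull on the same electron cloud, and the smaller the ion.
Nuclear charges: Be2+ (Z=4), Li+ (Z=3), H- (Z=1).
Smallest to largest: Be2+ < Li+ < H-.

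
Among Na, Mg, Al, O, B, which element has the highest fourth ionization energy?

IE_4 is the cost of taking one more electron from the +3 cation: Na³⁺ is already 2 electrons into the core; Mg³⁺ is already 1 electron into the core; Al³⁺ is the bare [Ne] core; O³⁺ still has 3 valence electrons; B³⁺ is the bare [He] core.
Core electrons are held far more tightly than valence electrons, so Na, Mg, Al and B top the IE_4 order.
Approximate IE_4 values (kJ/mol): Na 9543, Mg 10543, Al 11577, O 7469, B 25026.
Overall IE_4 order: O < Na < Mg < Al < B.

B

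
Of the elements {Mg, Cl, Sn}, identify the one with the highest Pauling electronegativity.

Mg is in period 3, group 2; Cl is in period 3, group 17; Sn is in period 5, group 14.
Atoms toward the upper right of the periodic table pull bonding electrons most strongly.
These span different periods and groups, so the two trends combine.
Sn > Mg: the two effects oppose for this pair; the across-period effect wins (1.96 vs 1.31).
Cl > Sn: relative to Sn, both the across-period and down-group shifts push Cl's electronegativity up.
For reference (Pauling): Mg 1.31, Cl 3.16, Sn 1.96.
The highest Pauling electronegativity among these belongs to Cl.

Cl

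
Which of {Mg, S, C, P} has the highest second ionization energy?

IE_2 is the cost of taking one more electron from the +1 cation: Mg⁺ still has 1 valence electron; S⁺ still has 5 valence electrons; C⁺ still has 3 valence electrons; P⁺ still has 4 valence electrons.
All are still removing valence electrons, so compare the +1 ions as you would atoms: IE_2 generally rises across a period (higher Z_eff) and falls down a group (larger shell), subject to the usual subshell exceptions.
Valence configurations: Mg⁺ [Ne]3s¹, S⁺ [Ne]3s²3p³, C⁺ [He]2s²2p¹, P⁺ [Ne]3s²3p².
Tabulated IE_2 (kJ/mol): Mg 1451, S 2252, C 2353, P 1907.
Overall IE_2 order: Mg < P < S < C.

C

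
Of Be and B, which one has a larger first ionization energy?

Be

Be is in period 2, group 2; B is in period 2, group 13.
First ionization energy rises across a period (greater Z_eff holds electrons more tightly) and falls down a group (valence electrons are farther from the nucleus).
All lie in period 2; the across-period trend (first ionization energy increases left to right) applies, with the exception below.
Note the exception: Be has a higher first ionization energy than B, contrary to the simple trend — removing B's lone 2p electron is easier than breaking Be's filled 2s².
For reference (kJ/mol): Be 900, B 801.
So Be has the larger first ionization energy (Be > B).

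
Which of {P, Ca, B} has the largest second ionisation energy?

B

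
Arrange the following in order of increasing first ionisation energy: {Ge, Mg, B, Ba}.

Ba, Mg, Ge, B

B is in period 2, group 13; Mg is in period 3, group 2; Ge is in period 4, group 14; Ba is in period 6, group 2.
IE₁ increases left→right with effective nuclear charge and decreases top→bottom as the valence shell moves farther out.
Here both period and group differ, so the two effects have to be weighed against each other.
Mg > Ba: Mg sits above Ba in group 2, so the down-group effect alone puts Mg higher.
Ge > Mg: the two effects oppose for this pair; the across-period effect wins (762 vs 738 kJ/mol).
B > Ge: period and group pull opposite ways; the down-group shift dominates (801 vs 762 kJ/mol).
Tabulated first ionization energy (kJ/mol): B 801, Mg 738, Ge 762, Ba 503.
So from lowest to highest: Ba < Mg < Ge < B.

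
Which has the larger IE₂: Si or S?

S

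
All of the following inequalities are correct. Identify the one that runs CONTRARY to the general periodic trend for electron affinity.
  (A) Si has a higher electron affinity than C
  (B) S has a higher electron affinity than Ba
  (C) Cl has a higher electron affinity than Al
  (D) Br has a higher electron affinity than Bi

The general trend: electron affinity increases across a period and decreases down a group.
(A) Si (period 3, group 14) vs C (period 2, group 14): the stated order contradicts the simple trend.
(B) S (period 3, group 16) vs Ba (period 6, group 2): the stated order agrees with the simple trend.
(C) Cl (period 3, group 17) vs Al (period 3, group 13): the stated order agrees with the simple trend.
(D) Br (period 4, group 17) vs Bi (period 6, group 15): the stated order agrees with the simple trend.
The exception is (A): Si's larger, more diffuse 3p orbitals accept an added electron slightly more readily than C's compact 2p.

(A)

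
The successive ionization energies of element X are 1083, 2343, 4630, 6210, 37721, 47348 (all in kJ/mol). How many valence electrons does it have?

4

Look for the largest jump between consecutive ionization energies: IE5/IE4 ≈ 6.1, far larger than any earlier ratio.
That jump marks the point where a core electron is being removed. So the atom has 4 valence electrons.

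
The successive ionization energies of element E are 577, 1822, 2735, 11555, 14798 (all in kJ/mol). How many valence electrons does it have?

3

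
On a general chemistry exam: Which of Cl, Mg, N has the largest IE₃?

After 2 electrons have been removed, what remains? Cl²⁺ still has 5 valence electrons; Mg²⁺ is the bare [Ne] core; N²⁺ still has 3 valence electrons.
Breaking into a closed-shell core is much more expensive than removing a leftover valence electron — Mg has the largest IE_3 here.
Valence configurations: Cl²⁺ [Ne]3s²3p³, N²⁺ [He]2s²2p¹.
The numbers (kJ/mol): Cl 3822, Mg 7733, N 4578.
Putting it together, IE_3: Cl < N < Mg.

Mg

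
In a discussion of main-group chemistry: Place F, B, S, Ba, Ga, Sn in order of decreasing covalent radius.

Ba, Sn, Ga, S, B, F

Moving right in a period, electrons are added to the same shell under a stronger nuclear pull, so atoms get smaller; moving down, a new shell is opened and atoms get larger.
These span different periods and groups, so the two trends combine.
B > F: both are in period 2; the period trend gives B the larger value.
S > B: period and group pull opposite ways; the down-group shift dominates (103 vs 85 pm).
Ga > S: relative to S, both the across-period and down-group shifts push Ga's atomic radius up.
Sn > Ga: the two effects oppose for this pair; the down-group effect wins (140 vs 124 pm).
Ba > Sn: relative to Sn, both the across-period and down-group shifts push Ba's atomic radius up.
Tabulated atomic radius (pm): B 85, F 64, S 103, Ga 124, Sn 140, Ba 196.
So from largest to smallest: Ba > Sn > Ga > S > B > F.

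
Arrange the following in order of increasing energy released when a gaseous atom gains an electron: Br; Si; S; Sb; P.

P, Sb, Si, S, Br

Si is in period 3, group 14; P is in period 3, group 15; S is in period 3, group 16; Br is in period 4, group 17; Sb is in period 5, group 15.
Electron affinity generally becomes more exothermic across a period toward the halogens and less exothermic down a group.
These span different periods and groups, so the two trends combine.
Sb > P: this pair runs against the simple trend — see the exception note.
Si > Sb: the two effects oppose for this pair; the down-group effect wins (134 vs 103 kJ/mol).
S > Si: S lies to the right of Si in period 3, so the across-period effect alone puts S higher.
Br > S: the two effects oppose for this pair; the across-period effect wins (325 vs 200 kJ/mol).
Note the exception: Sb has a higher electron affinity than P, contrary to the simple trend — both are half-filled np³, but the pairing/repulsion penalty for the added electron shrinks as the p orbitals become larger and more diffuse down the group, and for Sb that outweighs the weaker nuclear attraction.
Note the exception: Si has a higher electron affinity than P, contrary to the simple trend — adding an electron to P's half-filled 3p³ is unfavourable, so Si (3p²) has the more exothermic EA.
For reference (kJ/mol): Si 134, P 72, S 200, Br 325, Sb 103.
So from lowest to highest: P < Sb < Si < S < Br.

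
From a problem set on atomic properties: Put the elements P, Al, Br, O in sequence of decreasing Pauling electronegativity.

O > Br > P > Al

O is in period 2, group 16; Al is in period 3, group 13; P is in period 3, group 15; Br is in period 4, group 17.
Atoms toward the upper right of the periodic table pull bonding electrons most strongly.
These span different periods and groups, so the two trends combine.
P > Al: P lies to the right of Al in period 3, so the across-period effect alone puts P higher.
Br > P: the two effects oppose for this pair; the across-period effect wins (2.96 vs 2.19).
O > Br: the two effects oppose for this pair; the down-group effect wins (3.44 vs 2.96).
For reference (Pauling): O 3.44, Al 1.61, P 2.19, Br 2.96.
So from highest to lowest: O > Br > P > Al.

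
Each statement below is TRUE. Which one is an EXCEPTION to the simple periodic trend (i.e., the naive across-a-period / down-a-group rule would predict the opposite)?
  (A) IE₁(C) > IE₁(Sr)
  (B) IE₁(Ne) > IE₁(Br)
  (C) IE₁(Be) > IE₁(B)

(C)

The general trend: first ionisation energy increases across a period and decreases down a group.
(A) C (period 2, group 14) vs Sr (period 5, group 2): the stated order agrees with the simple trend.
(B) Ne (period 2, group 18) vs Br (period 4, group 17): the stated order agrees with the simple trend.
(C) Be (period 2, group 2) vs B (period 2, group 13): the stated order contradicts the simple trend.
The exception is (C): removing B's lone 2p electron is easier than breaking Be's filled 2s².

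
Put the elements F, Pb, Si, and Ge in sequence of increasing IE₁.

Pb, Ge, Si, F

Removing the outermost electron gets harder across a period and easier down a group.
These span different periods and groups, so the two trends combine.
Ge > Pb: Ge sits above Pb in group 14, so the down-group effect alone puts Ge higher.
Si > Ge: they share group 14; the group trend gives Si the larger value.
F > Si: both effects reinforce here, so F is clearly the higher of the two.
For reference (kJ/mol): F 1681, Si 786, Ge 762, Pb 716.
So from lowest to highest: Pb < Ge < Si < F.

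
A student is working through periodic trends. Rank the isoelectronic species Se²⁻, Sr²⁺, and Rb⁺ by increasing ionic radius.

Sr²⁺ < Rb⁺ < Se²⁻

All of these have 36 electrons, so size is governed by nuclear charge alone: the more protons, the stronger the pull on the same electron cloud, and the smaller the ion.
Nuclear charges: Sr²⁺ (Z=38), Rb⁺ (Z=37), Se²⁻ (Z=34).
Smallest to largest: Sr²⁺ < Rb⁺ < Se²⁻.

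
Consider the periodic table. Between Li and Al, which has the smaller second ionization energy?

Al

Consider each +1 ion: Li⁺ is the bare [He] core; Al⁺ still has 2 valence electrons.
Breaking into a closed-shell core is much more expensive than removing a leftover valence electron — Li has the largest IE_2 here.
Tabulated IE_2 (kJ/mol): Li 7298, Al 1817.
So the second ionization energies run Al < Li.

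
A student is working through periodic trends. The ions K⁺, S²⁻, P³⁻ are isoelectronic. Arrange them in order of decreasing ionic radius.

P³⁻ > S²⁻ > K⁺

All of these have 18 electrons, so size is governed by nuclear charge alone: the more protons, the stronger the pull on the same electron cloud, and the smaller the ion.
Nuclear charges: K⁺ (Z=19), S²⁻ (Z=16), P³⁻ (Z=15).
Largest to smallest: P³⁻ > S²⁻ > K⁺.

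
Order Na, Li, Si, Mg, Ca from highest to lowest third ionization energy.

Li, Mg, Na, Ca, Si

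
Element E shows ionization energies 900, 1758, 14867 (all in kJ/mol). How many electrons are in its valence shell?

2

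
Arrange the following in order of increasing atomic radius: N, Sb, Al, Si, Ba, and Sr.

N < Si < Al < Sb < Sr < Ba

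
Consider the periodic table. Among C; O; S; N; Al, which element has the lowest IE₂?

IE_2 is the cost of taking one more electron from the +1 cation: C⁺ still has 3 valence electrons; O⁺ still has 5 valence electrons; S⁺ still has 5 valence electrons; N⁺ still has 4 valence electrons; Al⁺ still has 2 valence electrons.
All are still removing valence electrons, so compare the +1 ions as you would atoms: IE_2 generally rises across a period (higher Z_eff) and falls down a group (larger shell), subject to the usual subshell exceptions.
Valence configurations: C⁺ [He]2s²2p¹, O⁺ [He]2s²2p³, S⁺ [Ne]3s²3p³, N⁺ [He]2s²2p², Al⁺ [Ne]3s².
Approximate IE_2 values (kJ/mol): C 2353, O 3388, S 2252, N 2856, Al 1817.
Hence IE_2: Al < S < C < N < O.

Al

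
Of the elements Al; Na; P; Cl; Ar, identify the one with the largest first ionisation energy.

Removing the outermost electron gets harder across a period and easier down a group.
All lie in period 3, so first ionization energy increases left to right.
The largest first ionisation energy among these belongs to Ar.

Ar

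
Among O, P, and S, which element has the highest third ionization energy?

Consider each +2 ion: O²⁺ still has 4 valence electrons; P²⁺ still has 3 valence electrons; S²⁺ still has 4 valence electrons.
All are still removing valence electrons, so compare the +2 ions as you would atoms: IE_3 generally rises across a period (higher Z_eff) and falls down a group (larger shell), subject to the usual subshell exceptions.
Valence configurations: O²⁺ [He]2s²2p², P²⁺ [Ne]3s²3p¹, S²⁺ [Ne]3s²3p².
Approximate IE_3 values (kJ/mol): O 5300, P 2914, S 3357.
Putting it together, IE_3: P < S < O.

O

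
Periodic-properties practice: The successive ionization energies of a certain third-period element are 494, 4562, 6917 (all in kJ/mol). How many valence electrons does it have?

Look for the largest jump between consecutive ionization energies: IE2/IE1 ≈ 9.2, far larger than any earlier ratio.
That jump marks the point where a core electron is being removed. So the atom has 1 valence electron.

1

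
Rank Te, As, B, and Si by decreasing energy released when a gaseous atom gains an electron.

B is in period 2, group 13; Si is in period 3, group 14; As is in period 4, group 15; Te is in period 5, group 16.
Atoms with high Z_eff and room in the valence shell (especially the halogens) have the most exothermic electron affinities.
These sit on a diagonal, where the across-period and down-group effects partly cancel.
As > B: the two effects oppose for this pair; the across-period effect wins (78 vs 27 kJ/mol).
Si > As: the two effects oppose for this pair; the down-group effect wins (134 vs 78 kJ/mol).
Te > Si: period and group pull opposite ways; the across-period shift dominates (190 vs 134 kJ/mol).
For reference (kJ/mol): B 27, Si 134, As 78, Te 190.
So from highest to lowest: Te > Si > As > B.

Te > Si > As > B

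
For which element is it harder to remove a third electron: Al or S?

S

The third ionization energy removes an electron from the +2 ion. For each element: Al²⁺ still has 1 valence electron; S²⁺ still has 4 valence electrons.
All are still removing valence electrons, so compare the +2 ions as you would atoms: IE_3 generally rises across a period (higher Z_eff) and falls down a group (larger shell), subject to the usual subshell exceptions.
Valence configurations: Al²⁺ [Ne]3s¹, S²⁺ [Ne]3s²3p².
Tabulated IE_3 (kJ/mol): Al 2745, S 3357.
Hence IE_3: Al < S.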